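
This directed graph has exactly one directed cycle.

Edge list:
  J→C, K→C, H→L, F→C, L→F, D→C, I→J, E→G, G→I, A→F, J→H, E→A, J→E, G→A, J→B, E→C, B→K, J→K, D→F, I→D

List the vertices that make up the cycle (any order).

E, G, I, J

DFS with gray/black marking from G:
G gray
  A gray
    F gray
      C gray
      C black
    F black
  A black
  I gray
    D gray
      D→F: F black — skip
      D→C: C black — skip
    D black
    J gray
      E gray
        E→C: C black — skip
        E→G: G is gray → back edge
Back edge closes the cycle G → I → J → E → G; its vertices are {E, G, I, J}.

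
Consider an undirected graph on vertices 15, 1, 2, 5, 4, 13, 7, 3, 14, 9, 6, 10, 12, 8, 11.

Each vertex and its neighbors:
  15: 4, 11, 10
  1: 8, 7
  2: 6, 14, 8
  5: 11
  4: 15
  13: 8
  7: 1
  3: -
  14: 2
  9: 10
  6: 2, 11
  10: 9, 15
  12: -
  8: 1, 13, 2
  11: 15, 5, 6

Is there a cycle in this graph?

DFS, tracking each vertex's parent; an edge to a visited non-parent vertex closes a cycle.
Start from 14:
visit 14 (parent –)
  visit 2 (parent 14)
    visit 6 (parent 2)
      6–2: parent, skip
      visit 11 (parent 6)
        visit 15 (parent 11)
          visit 4 (parent 15)
            4–15: parent, skip
          15–11: parent, skip
          visit 10 (parent 15)
            visit 9 (parent 10)
              9–10: parent, skip
            10–15: parent, skip
        visit 5 (parent 11)
          5–11: parent, skip
        11–6: parent, skip
    2–14: parent, skip
    visit 8 (parent 2)
      visit 1 (parent 8)
        1–8: parent, skip
        visit 7 (parent 1)
          7–1: parent, skip
      visit 13 (parent 8)
        13–8: parent, skip
      8–2: parent, skip
visit 3 (parent –)
visit 12 (parent –)
No non-parent visited neighbor found — the graph is a forest.

No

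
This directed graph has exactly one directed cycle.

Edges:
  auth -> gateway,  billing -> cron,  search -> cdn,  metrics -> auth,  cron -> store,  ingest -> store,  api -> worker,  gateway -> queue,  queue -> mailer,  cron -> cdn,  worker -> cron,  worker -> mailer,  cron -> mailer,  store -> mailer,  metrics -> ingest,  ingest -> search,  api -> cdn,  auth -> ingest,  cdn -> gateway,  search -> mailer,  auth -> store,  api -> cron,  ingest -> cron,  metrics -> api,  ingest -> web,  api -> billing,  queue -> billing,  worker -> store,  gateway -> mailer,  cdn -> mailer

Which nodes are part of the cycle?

DFS with gray/black marking from billing:
billing gray
  cron gray
    mailer gray
    mailer black
    cdn gray
      gateway gray
        gateway→mailer: mailer black — skip
        queue gray
          queue→mailer: mailer black — skip
          queue→billing: billing is gray → back edge
Back edge closes the cycle billing → cron → cdn → gateway → queue → billing; its vertices are {cdn, cron, queue, billing, gateway}.

cdn, cron, queue, billing, gateway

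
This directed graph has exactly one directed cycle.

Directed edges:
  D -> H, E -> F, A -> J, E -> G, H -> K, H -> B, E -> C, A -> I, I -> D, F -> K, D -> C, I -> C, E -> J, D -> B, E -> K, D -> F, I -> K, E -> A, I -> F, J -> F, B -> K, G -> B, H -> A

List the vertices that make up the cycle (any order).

DFS with gray/black marking from A:
A gray
  I gray
    D gray
      B gray
        K gray
        K black
      B black
      H gray
        H→K: K black — skip
        H→B: B black — skip
        H→A: A is gray → back edge
Back edge closes the cycle A → I → D → H → A; its vertices are {A, D, H, I}.

A, D, H, I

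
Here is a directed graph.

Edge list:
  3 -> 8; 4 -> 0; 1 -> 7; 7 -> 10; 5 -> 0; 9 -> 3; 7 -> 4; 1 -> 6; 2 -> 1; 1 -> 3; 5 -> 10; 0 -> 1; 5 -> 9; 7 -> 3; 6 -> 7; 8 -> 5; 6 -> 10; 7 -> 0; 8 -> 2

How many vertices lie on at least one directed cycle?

10

A vertex is on a directed cycle iff it belongs to a strongly connected component of size ≥ 2 (or has a self-loop).
The vertices on cycles are {0, 1, 2, 3, 4, 5, 6, 7, 8, 9} — 10 in total.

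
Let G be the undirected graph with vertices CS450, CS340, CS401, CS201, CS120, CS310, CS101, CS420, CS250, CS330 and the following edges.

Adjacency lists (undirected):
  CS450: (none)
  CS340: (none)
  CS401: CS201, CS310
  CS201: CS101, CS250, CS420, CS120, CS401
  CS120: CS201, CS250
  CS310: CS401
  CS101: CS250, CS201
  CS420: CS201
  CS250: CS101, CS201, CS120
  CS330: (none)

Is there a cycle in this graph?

DFS, tracking each vertex's parent; an edge to a visited non-parent vertex closes a cycle.
Start from CS340:
visit CS340 (parent –)
visit CS450 (parent –)
visit CS401 (parent –)
  visit CS201 (parent CS401)
    visit CS101 (parent CS201)
      visit CS250 (parent CS101)
        CS250–CS101: parent, skip
        CS250–CS201: CS201 visited and ≠ parent → cycle
Cycle: CS201 – CS101 – CS250 – CS201.

Yes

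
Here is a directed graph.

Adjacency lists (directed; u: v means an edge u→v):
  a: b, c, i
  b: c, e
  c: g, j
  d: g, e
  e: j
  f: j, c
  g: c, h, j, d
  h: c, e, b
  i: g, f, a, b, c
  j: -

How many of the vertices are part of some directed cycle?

7

A vertex is on a directed cycle iff it belongs to a strongly connected component of size ≥ 2 (or has a self-loop).
The vertices on cycles are {a, b, c, d, g, h, i} — 7 in total.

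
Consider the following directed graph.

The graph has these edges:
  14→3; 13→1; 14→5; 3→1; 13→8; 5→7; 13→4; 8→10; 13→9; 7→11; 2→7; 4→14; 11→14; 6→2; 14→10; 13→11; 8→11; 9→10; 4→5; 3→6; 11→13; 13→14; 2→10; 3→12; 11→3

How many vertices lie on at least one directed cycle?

A vertex is on a directed cycle iff it belongs to a strongly connected component of size ≥ 2 (or has a self-loop).
The vertices on cycles are {2, 3, 4, 5, 6, 7, 8, 11, 13, 14} — 10 in total.

10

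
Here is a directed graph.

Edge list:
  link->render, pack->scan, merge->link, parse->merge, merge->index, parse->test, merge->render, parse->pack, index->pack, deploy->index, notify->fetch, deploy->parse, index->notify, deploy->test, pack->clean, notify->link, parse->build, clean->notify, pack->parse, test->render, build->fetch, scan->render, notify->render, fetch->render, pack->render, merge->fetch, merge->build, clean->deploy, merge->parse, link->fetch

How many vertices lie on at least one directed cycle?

A vertex is on a directed cycle iff it belongs to a strongly connected component of size ≥ 2 (or has a self-loop).
The vertices on cycles are {pack, clean, index, merge, parse, deploy} — 6 in total.

6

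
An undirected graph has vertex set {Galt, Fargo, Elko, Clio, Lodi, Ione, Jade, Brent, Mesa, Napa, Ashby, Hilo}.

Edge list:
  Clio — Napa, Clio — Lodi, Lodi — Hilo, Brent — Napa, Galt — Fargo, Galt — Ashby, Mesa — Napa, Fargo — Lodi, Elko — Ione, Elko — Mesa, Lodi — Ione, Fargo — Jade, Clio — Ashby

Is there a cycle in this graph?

Yes

DFS, tracking each vertex's parent; an edge to a visited non-parent vertex closes a cycle.
Start from Hilo:
visit Hilo (parent –)
  visit Lodi (parent Hilo)
    visit Fargo (parent Lodi)
      visit Jade (parent Fargo)
        Jade–Fargo: parent, skip
      visit Galt (parent Fargo)
        visit Ashby (parent Galt)
          Ashby–Galt: parent, skip
          visit Clio (parent Ashby)
            Clio–Ashby: parent, skip
            visit Napa (parent Clio)
              visit Brent (parent Napa)
                Brent–Napa: parent, skip
              visit Mesa (parent Napa)
                Mesa–Napa: parent, skip
                visit Elko (parent Mesa)
                  Elko–Mesa: parent, skip
                  visit Ione (parent Elko)
                    Ione–Lodi: Lodi visited and ≠ parent → cycle
Cycle: Lodi – Fargo – Galt – Ashby – Clio – Napa – Mesa – Elko – Ione – Lodi.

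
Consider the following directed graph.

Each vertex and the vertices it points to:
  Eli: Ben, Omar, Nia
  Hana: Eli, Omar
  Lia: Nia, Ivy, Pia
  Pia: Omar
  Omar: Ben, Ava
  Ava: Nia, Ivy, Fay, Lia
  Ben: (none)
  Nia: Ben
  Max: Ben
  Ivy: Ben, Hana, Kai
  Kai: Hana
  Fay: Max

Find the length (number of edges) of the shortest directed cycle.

For each vertex v, BFS finds the shortest path from v back to v.
The shortest such closed walk is Ava → Lia → Pia → Omar → Ava, length 4.

4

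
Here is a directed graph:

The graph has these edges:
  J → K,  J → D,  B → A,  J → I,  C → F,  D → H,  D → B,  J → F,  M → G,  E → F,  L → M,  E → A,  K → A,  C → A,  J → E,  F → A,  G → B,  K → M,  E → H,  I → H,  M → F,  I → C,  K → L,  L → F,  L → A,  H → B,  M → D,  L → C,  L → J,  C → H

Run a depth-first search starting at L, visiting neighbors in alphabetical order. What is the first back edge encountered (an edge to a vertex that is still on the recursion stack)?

DFS from L (visiting neighbors in alphabetical order); mark gray on enter, black on exit:
L gray
  A gray
  A black
  C gray
    C→A: A black — skip
    F gray
      F→A: A black — skip
    F black
    H gray
      B gray
        B→A: A black — skip
      B black
    H black
  C black
  L→F: F black — skip
  J gray
    D gray
      D→B: B black — skip
      D→H: H black — skip
    D black
    E gray
      E→A: A black — skip
      E→F: F black — skip
      E→H: H black — skip
    E black
    J→F: F black — skip
    I gray
      I→C: C black — skip
      I→H: H black — skip
    I black
    K gray
      K→A: A black — skip
      K→L: L is gray → back edge
First back edge: K → L.

K->L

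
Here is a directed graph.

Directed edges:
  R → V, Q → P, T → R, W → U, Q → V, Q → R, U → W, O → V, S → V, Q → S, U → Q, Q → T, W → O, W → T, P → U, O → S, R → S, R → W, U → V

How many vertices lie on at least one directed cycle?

A vertex is on a directed cycle iff it belongs to a strongly connected component of size ≥ 2 (or has a self-loop).
The vertices on cycles are {P, Q, R, T, U, W} — 6 in total.

6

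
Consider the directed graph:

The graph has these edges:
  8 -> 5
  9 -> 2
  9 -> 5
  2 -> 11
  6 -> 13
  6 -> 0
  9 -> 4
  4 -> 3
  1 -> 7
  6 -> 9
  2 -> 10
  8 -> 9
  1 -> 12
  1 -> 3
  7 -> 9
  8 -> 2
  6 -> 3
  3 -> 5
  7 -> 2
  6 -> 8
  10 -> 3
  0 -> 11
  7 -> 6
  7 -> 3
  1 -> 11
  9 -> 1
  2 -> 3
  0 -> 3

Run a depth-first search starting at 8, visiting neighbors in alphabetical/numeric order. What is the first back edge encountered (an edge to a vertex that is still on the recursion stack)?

6→8

DFS from 8 (visiting neighbors in alphabetical/numeric order); mark gray on enter, black on exit:
8 gray
  2 gray
    3 gray
      5 gray
      5 black
    3 black
    10 gray
      10→3: 3 black — skip
    10 black
    11 gray
    11 black
  2 black
  8→5: 5 black — skip
  9 gray
    1 gray
      1→3: 3 black — skip
      7 gray
        7→2: 2 black — skip
        7→3: 3 black — skip
        6 gray
          0 gray
            0→3: 3 black — skip
            0→11: 11 black — skip
          0 black
          6→3: 3 black — skip
          6→8: 8 is gray → back edge
First back edge: 6 → 8.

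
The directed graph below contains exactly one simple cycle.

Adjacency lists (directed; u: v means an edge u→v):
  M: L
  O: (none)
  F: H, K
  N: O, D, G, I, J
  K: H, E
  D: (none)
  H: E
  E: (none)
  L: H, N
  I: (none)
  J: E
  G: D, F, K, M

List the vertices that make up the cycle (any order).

G, L, M, N

DFS with gray/black marking from L:
L gray
  H gray
    E gray
    E black
  H black
  N gray
    O gray
    O black
    D gray
    D black
    G gray
      G→D: D black — skip
      F gray
        F→H: H black — skip
        K gray
          K→H: H black — skip
          K→E: E black — skip
        K black
      F black
      G→K: K black — skip
      M gray
        M→L: L is gray → back edge
Back edge closes the cycle L → N → G → M → L; its vertices are {G, L, M, N}.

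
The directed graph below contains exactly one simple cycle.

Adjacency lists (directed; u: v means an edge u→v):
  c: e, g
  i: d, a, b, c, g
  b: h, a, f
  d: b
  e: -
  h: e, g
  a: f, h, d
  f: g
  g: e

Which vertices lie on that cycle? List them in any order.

a, b, d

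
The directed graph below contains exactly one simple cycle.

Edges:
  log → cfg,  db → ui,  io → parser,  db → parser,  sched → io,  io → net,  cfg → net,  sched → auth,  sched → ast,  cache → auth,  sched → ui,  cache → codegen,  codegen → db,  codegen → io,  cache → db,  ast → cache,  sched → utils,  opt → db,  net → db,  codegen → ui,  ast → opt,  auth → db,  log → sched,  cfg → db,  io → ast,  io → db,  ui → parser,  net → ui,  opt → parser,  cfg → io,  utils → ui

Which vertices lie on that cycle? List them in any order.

DFS with gray/black marking from ast:
ast gray
  opt gray
    parser gray
    parser black
    db gray
      db→parser: parser black — skip
      ui gray
        ui→parser: parser black — skip
      ui black
    db black
  opt black
  cache gray
    cache→db: db black — skip
    auth gray
      auth→db: db black — skip
    auth black
    codegen gray
      codegen→db: db black — skip
      io gray
        net gray
          net→db: db black — skip
          net→ui: ui black — skip
        net black
        io→parser: parser black — skip
        io→db: db black — skip
        io→ast: ast is gray → back edge
Back edge closes the cycle ast → cache → codegen → io → ast; its vertices are {io, ast, cache, codegen}.

io, ast, cache, codegen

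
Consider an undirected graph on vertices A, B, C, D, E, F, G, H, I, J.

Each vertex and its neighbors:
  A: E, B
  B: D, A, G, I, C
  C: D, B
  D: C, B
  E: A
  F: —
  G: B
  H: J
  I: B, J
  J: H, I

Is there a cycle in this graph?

Yes

DFS, tracking each vertex's parent; an edge to a visited non-parent vertex closes a cycle.
Start from I:
visit I (parent –)
  visit B (parent I)
    visit D (parent B)
      visit C (parent D)
        C–D: parent, skip
        C–B: B visited and ≠ parent → cycle
Cycle: B – D – C – B.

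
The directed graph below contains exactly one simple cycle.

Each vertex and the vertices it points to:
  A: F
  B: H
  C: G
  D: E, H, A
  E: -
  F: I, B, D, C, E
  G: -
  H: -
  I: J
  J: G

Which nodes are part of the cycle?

A, D, F

DFS with gray/black marking from F:
F gray
  I gray
    J gray
      G gray
      G black
    J black
  I black
  B gray
    H gray
    H black
  B black
  D gray
    E gray
    E black
    D→H: H black — skip
    A gray
      A→F: F is gray → back edge
Back edge closes the cycle F → D → A → F; its vertices are {A, D, F}.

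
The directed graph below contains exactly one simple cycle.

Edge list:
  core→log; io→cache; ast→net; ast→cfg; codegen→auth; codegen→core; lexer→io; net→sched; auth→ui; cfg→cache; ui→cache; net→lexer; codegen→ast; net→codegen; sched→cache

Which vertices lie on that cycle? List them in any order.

ast, net, codegen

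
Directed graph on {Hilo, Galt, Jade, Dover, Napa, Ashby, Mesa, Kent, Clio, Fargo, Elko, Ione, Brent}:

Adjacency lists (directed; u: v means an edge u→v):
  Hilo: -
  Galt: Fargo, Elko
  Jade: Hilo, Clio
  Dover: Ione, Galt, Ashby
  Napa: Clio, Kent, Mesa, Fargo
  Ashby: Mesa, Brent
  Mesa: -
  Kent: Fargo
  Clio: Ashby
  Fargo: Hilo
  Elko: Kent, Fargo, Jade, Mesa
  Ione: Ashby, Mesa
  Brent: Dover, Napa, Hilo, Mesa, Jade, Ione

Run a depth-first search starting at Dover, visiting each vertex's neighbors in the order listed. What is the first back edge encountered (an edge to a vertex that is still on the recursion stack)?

Brent→Dover

DFS from Dover (visiting each vertex's neighbors in the order listed); mark gray on enter, black on exit:
Dover gray
  Ione gray
    Ashby gray
      Mesa gray
      Mesa black
      Brent gray
        Brent→Dover: Dover is gray → back edge
First back edge: Brent → Dover.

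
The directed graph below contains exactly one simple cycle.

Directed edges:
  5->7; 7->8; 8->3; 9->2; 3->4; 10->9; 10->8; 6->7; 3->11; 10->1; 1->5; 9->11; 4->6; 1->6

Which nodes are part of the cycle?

3, 4, 6, 7, 8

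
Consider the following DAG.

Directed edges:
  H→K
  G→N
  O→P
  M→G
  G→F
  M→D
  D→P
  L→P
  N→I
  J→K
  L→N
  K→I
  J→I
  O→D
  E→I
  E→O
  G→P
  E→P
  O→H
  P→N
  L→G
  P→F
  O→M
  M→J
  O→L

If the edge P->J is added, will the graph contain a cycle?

No

Adding P→J creates a cycle iff J can already reach P.
Explore from J: no path reaches P. The graph stays acyclic.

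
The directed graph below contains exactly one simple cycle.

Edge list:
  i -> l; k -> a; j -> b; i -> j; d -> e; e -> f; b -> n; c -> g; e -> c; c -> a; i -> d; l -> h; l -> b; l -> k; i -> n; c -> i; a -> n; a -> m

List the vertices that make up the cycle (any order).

c, d, e, i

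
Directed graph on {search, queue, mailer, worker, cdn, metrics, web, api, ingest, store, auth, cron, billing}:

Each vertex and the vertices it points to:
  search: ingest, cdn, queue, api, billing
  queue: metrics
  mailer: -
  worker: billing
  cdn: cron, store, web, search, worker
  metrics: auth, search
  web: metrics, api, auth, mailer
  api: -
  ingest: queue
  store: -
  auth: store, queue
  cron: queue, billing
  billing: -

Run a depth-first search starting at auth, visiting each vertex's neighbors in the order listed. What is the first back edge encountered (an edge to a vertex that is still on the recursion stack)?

metrics->auth

DFS from auth (visiting each vertex's neighbors in the order listed); mark gray on enter, black on exit:
auth gray
  store gray
  store black
  queue gray
    metrics gray
      metrics→auth: auth is gray → back edge
First back edge: metrics → auth.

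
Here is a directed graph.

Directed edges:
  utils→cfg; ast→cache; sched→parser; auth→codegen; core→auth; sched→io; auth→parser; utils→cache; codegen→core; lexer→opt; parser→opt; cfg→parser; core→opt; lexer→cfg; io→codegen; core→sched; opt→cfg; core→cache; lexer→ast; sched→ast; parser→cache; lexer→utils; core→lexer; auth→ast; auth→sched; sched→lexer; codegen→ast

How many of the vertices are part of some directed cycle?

8

A vertex is on a directed cycle iff it belongs to a strongly connected component of size ≥ 2 (or has a self-loop).
The vertices on cycles are {io, cfg, opt, auth, core, sched, parser, codegen} — 8 in total.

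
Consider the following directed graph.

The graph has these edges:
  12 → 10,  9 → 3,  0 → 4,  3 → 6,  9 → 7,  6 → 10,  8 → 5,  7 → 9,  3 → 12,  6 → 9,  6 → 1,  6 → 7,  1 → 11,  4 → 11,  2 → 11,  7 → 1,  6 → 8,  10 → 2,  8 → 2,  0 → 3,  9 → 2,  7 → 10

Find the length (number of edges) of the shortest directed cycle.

2

For each vertex v, BFS finds the shortest path from v back to v.
The shortest such closed walk is 7 → 9 → 7, length 2.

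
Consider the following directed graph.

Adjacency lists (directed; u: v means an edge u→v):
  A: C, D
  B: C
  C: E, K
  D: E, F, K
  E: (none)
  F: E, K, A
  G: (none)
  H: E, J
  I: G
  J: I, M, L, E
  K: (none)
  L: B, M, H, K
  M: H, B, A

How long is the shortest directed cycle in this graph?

3

For each vertex v, BFS finds the shortest path from v back to v.
The shortest such closed walk is J → L → H → J, length 3.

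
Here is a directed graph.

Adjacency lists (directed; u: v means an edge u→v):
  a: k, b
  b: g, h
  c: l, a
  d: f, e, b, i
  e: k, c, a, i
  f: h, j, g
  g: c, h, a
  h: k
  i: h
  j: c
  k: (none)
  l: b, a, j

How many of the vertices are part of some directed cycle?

6

A vertex is on a directed cycle iff it belongs to a strongly connected component of size ≥ 2 (or has a self-loop).
The vertices on cycles are {a, b, c, g, j, l} — 6 in total.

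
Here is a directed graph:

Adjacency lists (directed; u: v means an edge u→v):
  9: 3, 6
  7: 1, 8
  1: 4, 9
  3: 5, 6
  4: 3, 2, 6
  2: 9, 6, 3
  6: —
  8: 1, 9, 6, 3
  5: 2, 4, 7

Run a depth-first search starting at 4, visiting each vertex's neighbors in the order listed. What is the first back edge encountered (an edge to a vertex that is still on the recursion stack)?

9→3

DFS from 4 (visiting each vertex's neighbors in the order listed); mark gray on enter, black on exit:
4 gray
  3 gray
    5 gray
      2 gray
        9 gray
          9→3: 3 is gray → back edge
First back edge: 9 → 3.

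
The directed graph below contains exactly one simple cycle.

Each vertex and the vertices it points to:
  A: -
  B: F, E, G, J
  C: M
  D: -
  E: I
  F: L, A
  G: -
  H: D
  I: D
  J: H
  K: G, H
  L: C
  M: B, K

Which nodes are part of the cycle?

B, C, F, L, M

DFS with gray/black marking from M:
M gray
  B gray
    F gray
      L gray
        C gray
          C→M: M is gray → back edge
Back edge closes the cycle M → B → F → L → C → M; its vertices are {B, C, F, L, M}.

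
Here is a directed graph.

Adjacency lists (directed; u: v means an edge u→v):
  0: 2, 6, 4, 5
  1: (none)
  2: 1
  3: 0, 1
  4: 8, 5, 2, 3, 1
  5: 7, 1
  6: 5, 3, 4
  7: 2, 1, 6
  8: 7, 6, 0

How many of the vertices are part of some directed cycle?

7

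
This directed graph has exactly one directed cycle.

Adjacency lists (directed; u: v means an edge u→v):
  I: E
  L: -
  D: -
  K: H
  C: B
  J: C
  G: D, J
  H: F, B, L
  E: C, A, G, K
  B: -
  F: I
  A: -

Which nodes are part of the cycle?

E, F, H, I, K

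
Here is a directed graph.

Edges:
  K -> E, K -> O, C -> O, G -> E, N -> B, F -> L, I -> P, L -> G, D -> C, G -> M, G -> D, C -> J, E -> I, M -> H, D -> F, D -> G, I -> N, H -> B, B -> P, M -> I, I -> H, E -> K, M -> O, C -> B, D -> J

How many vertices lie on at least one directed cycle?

6

A vertex is on a directed cycle iff it belongs to a strongly connected component of size ≥ 2 (or has a self-loop).
The vertices on cycles are {D, E, F, G, K, L} — 6 in total.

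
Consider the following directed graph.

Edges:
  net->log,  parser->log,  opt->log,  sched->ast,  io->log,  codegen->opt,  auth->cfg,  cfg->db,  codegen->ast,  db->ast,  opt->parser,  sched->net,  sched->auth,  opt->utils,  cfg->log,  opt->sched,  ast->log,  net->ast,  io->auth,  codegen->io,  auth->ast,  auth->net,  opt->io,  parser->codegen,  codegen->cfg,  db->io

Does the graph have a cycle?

Yes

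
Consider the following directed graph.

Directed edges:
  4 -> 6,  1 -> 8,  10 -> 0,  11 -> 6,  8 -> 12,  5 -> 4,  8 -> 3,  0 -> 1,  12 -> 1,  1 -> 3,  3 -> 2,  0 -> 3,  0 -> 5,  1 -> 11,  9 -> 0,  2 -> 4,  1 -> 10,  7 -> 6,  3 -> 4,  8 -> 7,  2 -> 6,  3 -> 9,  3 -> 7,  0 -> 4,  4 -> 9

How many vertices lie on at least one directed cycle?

10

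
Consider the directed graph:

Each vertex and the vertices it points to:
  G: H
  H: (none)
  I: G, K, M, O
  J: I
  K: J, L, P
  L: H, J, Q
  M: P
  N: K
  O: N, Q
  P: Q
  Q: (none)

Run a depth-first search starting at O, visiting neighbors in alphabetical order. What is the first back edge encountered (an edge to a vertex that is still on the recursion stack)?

I→K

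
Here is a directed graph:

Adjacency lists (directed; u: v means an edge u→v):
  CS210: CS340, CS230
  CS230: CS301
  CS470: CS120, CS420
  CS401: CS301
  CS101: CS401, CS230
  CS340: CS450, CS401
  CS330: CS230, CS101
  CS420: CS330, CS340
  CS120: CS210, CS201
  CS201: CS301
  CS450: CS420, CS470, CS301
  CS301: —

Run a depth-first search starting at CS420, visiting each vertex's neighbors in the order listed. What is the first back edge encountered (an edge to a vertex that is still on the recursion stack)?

CS450->CS420

DFS from CS420 (visiting each vertex's neighbors in the order listed); mark gray on enter, black on exit:
CS420 gray
  CS330 gray
    CS230 gray
      CS301 gray
      CS301 black
    CS230 black
    CS101 gray
      CS401 gray
        CS401→CS301: CS301 black — skip
      CS401 black
      CS101→CS230: CS230 black — skip
    CS101 black
  CS330 black
  CS340 gray
    CS450 gray
      CS450→CS420: CS420 is gray → back edge
First back edge: CS450 → CS420.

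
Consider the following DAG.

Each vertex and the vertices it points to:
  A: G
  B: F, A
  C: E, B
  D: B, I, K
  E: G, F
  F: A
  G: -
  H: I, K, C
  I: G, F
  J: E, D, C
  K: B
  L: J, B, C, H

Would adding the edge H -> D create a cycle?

No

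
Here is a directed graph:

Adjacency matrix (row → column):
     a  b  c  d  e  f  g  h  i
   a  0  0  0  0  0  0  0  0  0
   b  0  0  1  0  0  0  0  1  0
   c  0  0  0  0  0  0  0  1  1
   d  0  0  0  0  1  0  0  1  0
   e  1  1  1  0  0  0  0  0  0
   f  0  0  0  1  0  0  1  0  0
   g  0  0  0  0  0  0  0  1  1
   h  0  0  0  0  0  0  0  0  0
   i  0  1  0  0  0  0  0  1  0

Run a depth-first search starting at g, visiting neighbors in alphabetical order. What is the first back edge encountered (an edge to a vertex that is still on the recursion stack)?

c→i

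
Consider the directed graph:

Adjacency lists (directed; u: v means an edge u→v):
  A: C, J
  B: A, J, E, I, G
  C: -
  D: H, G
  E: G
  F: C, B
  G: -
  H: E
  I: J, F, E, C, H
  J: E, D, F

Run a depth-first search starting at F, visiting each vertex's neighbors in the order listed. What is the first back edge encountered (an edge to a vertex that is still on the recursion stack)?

DFS from F (visiting each vertex's neighbors in the order listed); mark gray on enter, black on exit:
F gray
  C gray
  C black
  B gray
    A gray
      A→C: C black — skip
      J gray
        E gray
          G gray
          G black
        E black
        D gray
          H gray
            H→E: E black — skip
          H black
          D→G: G black — skip
        D black
        J→F: F is gray → back edge
First back edge: J → F.

J->F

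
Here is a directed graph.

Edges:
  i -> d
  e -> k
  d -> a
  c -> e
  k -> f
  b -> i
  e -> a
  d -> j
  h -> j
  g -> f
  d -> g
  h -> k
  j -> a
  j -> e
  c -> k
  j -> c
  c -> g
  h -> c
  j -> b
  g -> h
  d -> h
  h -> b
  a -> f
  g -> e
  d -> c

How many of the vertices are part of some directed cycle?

A vertex is on a directed cycle iff it belongs to a strongly connected component of size ≥ 2 (or has a self-loop).
The vertices on cycles are {b, c, d, g, h, i, j} — 7 in total.

7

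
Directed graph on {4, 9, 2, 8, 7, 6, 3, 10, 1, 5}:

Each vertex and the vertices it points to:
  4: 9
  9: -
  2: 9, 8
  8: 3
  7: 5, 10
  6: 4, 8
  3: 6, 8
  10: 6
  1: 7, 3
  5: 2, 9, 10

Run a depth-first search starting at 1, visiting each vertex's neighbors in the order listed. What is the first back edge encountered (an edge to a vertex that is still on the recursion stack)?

6->8

DFS from 1 (visiting each vertex's neighbors in the order listed); mark gray on enter, black on exit:
1 gray
  7 gray
    5 gray
      2 gray
        9 gray
        9 black
        8 gray
          3 gray
            6 gray
              4 gray
                4→9: 9 black — skip
              4 black
              6→8: 8 is gray → back edge
First back edge: 6 → 8.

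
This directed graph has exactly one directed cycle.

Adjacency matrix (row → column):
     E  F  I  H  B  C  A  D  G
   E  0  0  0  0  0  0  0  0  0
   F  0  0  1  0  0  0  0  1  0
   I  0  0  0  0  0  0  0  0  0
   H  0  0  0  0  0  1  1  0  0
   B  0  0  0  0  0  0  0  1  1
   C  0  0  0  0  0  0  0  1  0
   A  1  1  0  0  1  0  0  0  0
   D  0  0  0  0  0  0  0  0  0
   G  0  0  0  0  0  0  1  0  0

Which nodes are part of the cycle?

DFS with gray/black marking from A:
A gray
  E gray
  E black
  B gray
    D gray
    D black
    G gray
      G→A: A is gray → back edge
Back edge closes the cycle A → B → G → A; its vertices are {A, B, G}.

A, B, G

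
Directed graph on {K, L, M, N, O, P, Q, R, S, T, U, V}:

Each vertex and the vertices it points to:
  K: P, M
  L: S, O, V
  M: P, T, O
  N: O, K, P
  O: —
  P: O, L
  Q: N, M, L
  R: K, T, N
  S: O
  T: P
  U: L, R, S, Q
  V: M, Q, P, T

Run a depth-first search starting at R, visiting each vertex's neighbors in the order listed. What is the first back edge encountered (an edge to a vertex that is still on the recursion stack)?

M→P

DFS from R (visiting each vertex's neighbors in the order listed); mark gray on enter, black on exit:
R gray
  K gray
    P gray
      O gray
      O black
      L gray
        S gray
          S→O: O black — skip
        S black
        L→O: O black — skip
        V gray
          M gray
            M→P: P is gray → back edge
First back edge: M → P.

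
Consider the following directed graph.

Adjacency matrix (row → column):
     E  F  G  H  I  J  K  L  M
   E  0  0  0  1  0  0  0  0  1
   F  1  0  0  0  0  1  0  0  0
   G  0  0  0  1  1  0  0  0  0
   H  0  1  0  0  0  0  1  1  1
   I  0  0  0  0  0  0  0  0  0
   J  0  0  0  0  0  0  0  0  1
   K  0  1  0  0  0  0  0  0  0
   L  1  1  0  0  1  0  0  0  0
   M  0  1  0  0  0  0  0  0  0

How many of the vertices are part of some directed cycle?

7

A vertex is on a directed cycle iff it belongs to a strongly connected component of size ≥ 2 (or has a self-loop).
The vertices on cycles are {E, F, H, J, K, L, M} — 7 in total.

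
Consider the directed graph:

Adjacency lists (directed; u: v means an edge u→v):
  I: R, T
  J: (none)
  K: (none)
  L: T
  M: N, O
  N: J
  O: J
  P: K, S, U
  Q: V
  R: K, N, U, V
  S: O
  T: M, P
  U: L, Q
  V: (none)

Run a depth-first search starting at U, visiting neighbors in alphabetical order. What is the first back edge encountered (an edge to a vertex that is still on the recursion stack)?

DFS from U (visiting neighbors in alphabetical order); mark gray on enter, black on exit:
U gray
  L gray
    T gray
      M gray
        N gray
          J gray
          J black
        N black
        O gray
          O→J: J black — skip
        O black
      M black
      P gray
        K gray
        K black
        S gray
          S→O: O black — skip
        S black
        P→U: U is gray → back edge
First back edge: P → U.

P->U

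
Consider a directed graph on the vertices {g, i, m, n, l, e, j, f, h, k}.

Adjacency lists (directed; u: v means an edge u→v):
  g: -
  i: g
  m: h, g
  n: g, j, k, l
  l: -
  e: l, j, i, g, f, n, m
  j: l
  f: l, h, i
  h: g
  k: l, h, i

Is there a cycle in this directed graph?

No

DFS with white/gray/black marking, starting from e:
e gray
  l gray
  l black
  j gray
    j→l: l black — skip
  j black
  i gray
    g gray
    g black
  i black
  e→g: g black — skip
  f gray
    f→l: l black — skip
    h gray
      h→g: g black — skip
    h black
    f→i: i black — skip
  f black
  n gray
    n→g: g black — skip
    n→j: j black — skip
    k gray
      k→l: l black — skip
      k→h: h black — skip
      k→i: i black — skip
    k black
    n→l: l black — skip
  n black
  m gray
    m→h: h black — skip
    m→g: g black — skip
  m black
e black
Every edge goes to a white or black vertex — no back edge, so the graph is acyclic.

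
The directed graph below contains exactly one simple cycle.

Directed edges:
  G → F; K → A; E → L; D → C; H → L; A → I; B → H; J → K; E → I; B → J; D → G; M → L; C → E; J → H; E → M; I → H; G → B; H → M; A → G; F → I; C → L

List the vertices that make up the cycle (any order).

A, B, G, J, K

DFS with gray/black marking from G:
G gray
  F gray
    I gray
      H gray
        L gray
        L black
        M gray
          M→L: L black — skip
        M black
      H black
    I black
  F black
  B gray
    J gray
      J→H: H black — skip
      K gray
        A gray
          A→G: G is gray → back edge
Back edge closes the cycle G → B → J → K → A → G; its vertices are {A, B, G, J, K}.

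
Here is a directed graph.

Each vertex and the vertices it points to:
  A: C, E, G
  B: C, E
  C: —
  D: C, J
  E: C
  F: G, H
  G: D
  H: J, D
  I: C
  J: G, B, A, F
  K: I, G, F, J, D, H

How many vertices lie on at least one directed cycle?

A vertex is on a directed cycle iff it belongs to a strongly connected component of size ≥ 2 (or has a self-loop).
The vertices on cycles are {A, D, F, G, H, J} — 6 in total.

6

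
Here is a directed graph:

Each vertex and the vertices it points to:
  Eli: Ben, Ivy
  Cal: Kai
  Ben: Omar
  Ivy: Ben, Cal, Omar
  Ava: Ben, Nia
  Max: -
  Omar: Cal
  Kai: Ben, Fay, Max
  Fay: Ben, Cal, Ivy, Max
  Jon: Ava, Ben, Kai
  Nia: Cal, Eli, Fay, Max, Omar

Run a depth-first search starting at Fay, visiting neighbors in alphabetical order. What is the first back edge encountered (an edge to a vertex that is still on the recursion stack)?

DFS from Fay (visiting neighbors in alphabetical order); mark gray on enter, black on exit:
Fay gray
  Ben gray
    Omar gray
      Cal gray
        Kai gray
          Kai→Ben: Ben is gray → back edge
First back edge: Kai → Ben.

Kai→Ben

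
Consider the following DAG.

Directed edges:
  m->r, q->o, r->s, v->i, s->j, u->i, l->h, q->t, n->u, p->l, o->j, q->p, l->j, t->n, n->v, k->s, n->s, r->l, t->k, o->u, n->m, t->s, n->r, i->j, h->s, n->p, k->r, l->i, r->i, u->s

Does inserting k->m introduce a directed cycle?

No

Adding k→m creates a cycle iff m can already reach k.
Explore from m: no path reaches k. The graph stays acyclic.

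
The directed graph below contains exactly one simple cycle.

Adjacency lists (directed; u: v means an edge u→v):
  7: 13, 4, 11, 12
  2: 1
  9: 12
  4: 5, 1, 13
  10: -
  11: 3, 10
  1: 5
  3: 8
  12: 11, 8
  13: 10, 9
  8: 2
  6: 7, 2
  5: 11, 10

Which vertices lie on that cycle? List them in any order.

1, 2, 3, 5, 8, 11

DFS with gray/black marking from 2:
2 gray
  1 gray
    5 gray
      11 gray
        3 gray
          8 gray
            8→2: 2 is gray → back edge
Back edge closes the cycle 2 → 1 → 5 → 11 → 3 → 8 → 2; its vertices are {1, 2, 3, 5, 8, 11}.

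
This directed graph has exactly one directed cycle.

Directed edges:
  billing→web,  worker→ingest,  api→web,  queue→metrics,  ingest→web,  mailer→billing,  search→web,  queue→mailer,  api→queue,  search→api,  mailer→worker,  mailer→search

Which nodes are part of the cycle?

DFS with gray/black marking from queue:
queue gray
  metrics gray
  metrics black
  mailer gray
    billing gray
      web gray
      web black
    billing black
    worker gray
      ingest gray
        ingest→web: web black — skip
      ingest black
    worker black
    search gray
      search→web: web black — skip
      api gray
        api→web: web black — skip
        api→queue: queue is gray → back edge
Back edge closes the cycle queue → mailer → search → api → queue; its vertices are {api, queue, mailer, search}.

api, queue, mailer, search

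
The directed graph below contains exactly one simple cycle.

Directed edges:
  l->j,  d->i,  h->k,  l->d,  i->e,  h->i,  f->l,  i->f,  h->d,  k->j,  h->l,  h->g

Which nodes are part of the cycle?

d, f, i, l

DFS with gray/black marking from l:
l gray
  d gray
    i gray
      e gray
      e black
      f gray
        f→l: l is gray → back edge
Back edge closes the cycle l → d → i → f → l; its vertices are {d, f, i, l}.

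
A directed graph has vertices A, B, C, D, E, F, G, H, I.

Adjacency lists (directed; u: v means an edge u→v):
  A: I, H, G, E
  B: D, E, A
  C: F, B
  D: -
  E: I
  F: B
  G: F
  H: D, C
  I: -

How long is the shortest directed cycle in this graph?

4

For each vertex v, BFS finds the shortest path from v back to v.
The shortest such closed walk is B → A → G → F → B, length 4.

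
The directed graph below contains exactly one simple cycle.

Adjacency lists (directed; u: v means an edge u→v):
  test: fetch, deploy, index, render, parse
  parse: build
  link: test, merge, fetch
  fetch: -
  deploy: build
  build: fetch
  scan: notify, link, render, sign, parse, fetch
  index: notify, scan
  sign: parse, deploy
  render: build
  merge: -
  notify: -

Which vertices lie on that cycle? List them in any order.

link, scan, test, index

DFS with gray/black marking from link:
link gray
  test gray
    fetch gray
    fetch black
    deploy gray
      build gray
        build→fetch: fetch black — skip
      build black
    deploy black
    index gray
      notify gray
      notify black
      scan gray
        scan→notify: notify black — skip
        scan→link: link is gray → back edge
Back edge closes the cycle link → test → index → scan → link; its vertices are {link, scan, test, index}.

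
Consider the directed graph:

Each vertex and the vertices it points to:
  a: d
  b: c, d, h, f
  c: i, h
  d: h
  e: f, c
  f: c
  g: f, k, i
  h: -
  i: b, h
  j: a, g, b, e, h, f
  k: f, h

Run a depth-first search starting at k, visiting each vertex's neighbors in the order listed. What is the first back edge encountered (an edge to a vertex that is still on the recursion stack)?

b->c

DFS from k (visiting each vertex's neighbors in the order listed); mark gray on enter, black on exit:
k gray
  f gray
    c gray
      i gray
        b gray
          b→c: c is gray → back edge
First back edge: b → c.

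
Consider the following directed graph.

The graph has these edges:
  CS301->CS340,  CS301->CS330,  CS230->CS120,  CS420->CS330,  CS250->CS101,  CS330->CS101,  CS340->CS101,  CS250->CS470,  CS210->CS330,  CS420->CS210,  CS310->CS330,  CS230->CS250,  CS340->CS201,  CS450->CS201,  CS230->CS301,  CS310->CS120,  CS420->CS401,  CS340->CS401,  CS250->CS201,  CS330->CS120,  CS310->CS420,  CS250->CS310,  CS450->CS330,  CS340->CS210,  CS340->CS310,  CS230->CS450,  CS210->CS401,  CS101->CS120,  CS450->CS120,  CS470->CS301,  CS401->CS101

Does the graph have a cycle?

DFS with white/gray/black marking, starting from CS330:
CS330 gray
  CS120 gray
  CS120 black
  CS101 gray
    CS101→CS120: CS120 black — skip
  CS101 black
CS330 black
CS450 gray
  CS450→CS120: CS120 black — skip
  CS201 gray
  CS201 black
  CS450→CS330: CS330 black — skip
CS450 black
CS420 gray
  CS401 gray
    CS401→CS101: CS101 black — skip
  CS401 black
  CS210 gray
    CS210→CS330: CS330 black — skip
    CS210→CS401: CS401 black — skip
  CS210 black
  CS420→CS330: CS330 black — skip
CS420 black
CS250 gray
  CS250→CS101: CS101 black — skip
  CS470 gray
    CS301 gray
      CS301→CS330: CS330 black — skip
      CS340 gray
        CS340→CS401: CS401 black — skip
        CS340→CS101: CS101 black — skip
        CS310 gray
          CS310→CS120: CS120 black — skip
          CS310→CS330: CS330 black — skip
          CS310→CS420: CS420 black — skip
        CS310 black
        CS340→CS201: CS201 black — skip
        CS340→CS210: CS210 black — skip
      CS340 black
    CS301 black
  CS470 black
  CS250→CS310: CS310 black — skip
  CS250→CS201: CS201 black — skip
CS250 black
CS230 gray
  CS230→CS120: CS120 black — skip
  CS230→CS301: CS301 black — skip
  CS230→CS450: CS450 black — skip
  CS230→CS250: CS250 black — skip
CS230 black
Every edge goes to a white or black vertex — no back edge, so the graph is acyclic.

No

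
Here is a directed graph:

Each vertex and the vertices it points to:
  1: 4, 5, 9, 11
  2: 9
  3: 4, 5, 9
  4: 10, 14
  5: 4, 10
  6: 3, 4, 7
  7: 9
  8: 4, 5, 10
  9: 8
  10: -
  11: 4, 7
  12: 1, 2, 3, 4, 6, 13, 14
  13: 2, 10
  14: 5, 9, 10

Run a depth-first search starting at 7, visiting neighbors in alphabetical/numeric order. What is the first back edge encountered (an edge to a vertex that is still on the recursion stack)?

DFS from 7 (visiting neighbors in alphabetical/numeric order); mark gray on enter, black on exit:
7 gray
  9 gray
    8 gray
      4 gray
        10 gray
        10 black
        14 gray
          5 gray
            5→4: 4 is gray → back edge
First back edge: 5 → 4.

5->4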